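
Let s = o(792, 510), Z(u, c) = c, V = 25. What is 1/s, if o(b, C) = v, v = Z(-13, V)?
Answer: 1/25 ≈ 0.040000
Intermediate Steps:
v = 25
o(b, C) = 25
s = 25
1/s = 1/25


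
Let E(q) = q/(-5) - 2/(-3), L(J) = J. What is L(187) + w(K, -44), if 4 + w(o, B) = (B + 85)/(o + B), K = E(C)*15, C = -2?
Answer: 5083/28 ≈ 181.54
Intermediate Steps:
E(q) = ⅔ - q/5 (E(q) = q*(-⅕) - 2*(-⅓) = -q/5 + ⅔ = ⅔ - q/5)
K = 16 (K = (⅔ - ⅕*(-2))*15 = (⅔ + ⅖)*15 = (16/15)*15 = 16)
w(o, B) = -4 + (85 + B)/(B + o) (w(o, B) = -4 + (B + 85)/(o + B) = -4 + (85 + B)/(B + o))
L(187) + w(K, -44) = 187 + (85 - 4*16 - 3*(-44))/(-44 + 16) = 187 + (85 - 64 + 132)/(-28) = 187 - 1/28*153 = 187 - 153/28 = 5083/28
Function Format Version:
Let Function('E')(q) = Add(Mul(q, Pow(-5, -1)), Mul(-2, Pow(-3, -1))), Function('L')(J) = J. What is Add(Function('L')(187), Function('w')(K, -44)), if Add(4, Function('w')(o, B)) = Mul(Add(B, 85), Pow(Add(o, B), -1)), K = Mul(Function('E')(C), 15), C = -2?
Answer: Rational(5083, 28) ≈ 181.54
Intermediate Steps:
Function('E')(q) = Add(Rational(2, 3), Mul(Rational(-1, 5), q)) (Function('E')(q) = Add(Mul(q, Rational(-1, 5)), Mul(-2, Rational(-1, 3))) = Add(Mul(Rational(-1, 5), q), Rational(2, 3)) = Add(Rational(2, 3), Mul(Rational(-1, 5), q)))
K = 16 (K = Mul(Add(Rational(2, 3), Mul(Rational(-1, 5), -2)), 15) = Mul(Add(Rational(2, 3), Rational(2, 5)), 15) = Mul(Rational(16, 15), 15) = 16)
Function('w')(o, B) = Add(-4, Mul(Pow(Add(B, o), -1), Add(85, B))) (Function('w')(o, B) = Add(-4, Mul(Add(B, 85), Pow(Add(o, B), -1))) = Add(-4, Mul(Add(85, B), Pow(Add(B, o), -1))) = Add(-4, Mul(Pow(Add(B, o), -1), Add(85, B))))
Add(Function('L')(187), Function('w')(K, -44)) = Add(187, Mul(Pow(Add(-44, 16), -1), Add(85, Mul(-4, 16), Mul(-3, -44)))) = Add(187, Mul(Pow(-28, -1), Add(85, -64, 132))) = Add(187, Mul(Rational(-1, 28), 153)) = Add(187, Rational(-153, 28)) = Rational(5083, 28)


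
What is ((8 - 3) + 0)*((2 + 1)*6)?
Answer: 90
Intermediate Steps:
((8 - 3) + 0)*((2 + 1)*6) = (5 + 0)*(3*6) = 5*18 = 90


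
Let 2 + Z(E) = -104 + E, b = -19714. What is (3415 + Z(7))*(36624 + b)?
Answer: 56073560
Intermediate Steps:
Z(E) = -106 + E (Z(E) = -2 + (-104 + E) = -106 + E)
(3415 + Z(7))*(36624 + b) = (3415 + (-106 + 7))*(36624 - 19714) = (3415 - 99)*16910 = 3316*16910 = 56073560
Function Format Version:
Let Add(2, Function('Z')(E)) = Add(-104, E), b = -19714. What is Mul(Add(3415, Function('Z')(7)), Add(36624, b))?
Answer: 56073560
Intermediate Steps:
Function('Z')(E) = Add(-106, E) (Function('Z')(E) = Add(-2, Add(-104, E)) = Add(-106, E))
Mul(Add(3415, Function('Z')(7)), Add(36624, b)) = Mul(Add(3415, Add(-106, 7)), Add(36624, -19714)) = Mul(Add(3415, -99), 16910) = Mul(3316, 16910) = 56073560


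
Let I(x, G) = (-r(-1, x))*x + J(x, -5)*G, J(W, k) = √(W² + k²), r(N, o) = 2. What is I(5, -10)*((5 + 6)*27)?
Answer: -2970 - 14850*√2 ≈ -23971.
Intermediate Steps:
I(x, G) = -2*x + G*√(25 + x²) (I(x, G) = (-1*2)*x + √(x² + (-5)²)*G = -2*x + √(x² + 25)*G = -2*x + √(25 + x²)*G = -2*x + G*√(25 + x²))
I(5, -10)*((5 + 6)*27) = (-2*5 - 10*√(25 + 5²))*((5 + 6)*27) = (-10 - 10*√(25 + 25))*(11*27) = (-10 - 50*√2)*297 = -2970 - 14850*√2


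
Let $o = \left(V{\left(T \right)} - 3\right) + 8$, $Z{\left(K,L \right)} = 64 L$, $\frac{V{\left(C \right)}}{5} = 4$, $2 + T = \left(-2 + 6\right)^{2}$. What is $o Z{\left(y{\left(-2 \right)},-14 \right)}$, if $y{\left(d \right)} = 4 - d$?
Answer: $-22400$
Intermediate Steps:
$T = 14$ ($T = -2 + \left(-2 + 6\right)^{2} = -2 + 4^{2} = -2 + 16 = 14$)
$V{\left(C \right)} = 20$ ($V{\left(C \right)} = 5 \cdot 4 = 20$)
$o = 25$ ($o = \left(20 - 3\right) + 8 = 17 + 8 = 25$)
$o Z{\left(y{\left(-2 \right)},-14 \right)} = 25 \cdot 64 \left(-14\right) = 25 \left(-896\right) = -22400$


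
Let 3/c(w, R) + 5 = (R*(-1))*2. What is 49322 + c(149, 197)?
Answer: 6559825/133 ≈ 49322.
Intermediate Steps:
c(w, R) = 3/(-5 - 2*R) (c(w, R) = 3/(-5 + (R*(-1))*2) = 3/(-5 - R*2) = 3/(-5 - 2*R))
49322 + c(149, 197) = 49322 - 3/(5 + 2*197) = 49322 - 3/(5 + 394) = 49322 - 3/399 = 49322 - 3*1/399 = 49322 - 1/133 = 6559825/133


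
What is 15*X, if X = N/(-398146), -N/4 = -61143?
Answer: -1834290/199073 ≈ -9.2142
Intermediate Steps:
N = 244572 (N = -4*(-61143) = 244572)
X = -122286/199073 (X = 244572/(-398146) = 244572*(-1/398146) = -122286/199073 ≈ -0.61428)
15*X = 15*(-122286/199073) = -1834290/199073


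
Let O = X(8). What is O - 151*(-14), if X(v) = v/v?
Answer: 2115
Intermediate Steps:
X(v) = 1
O = 1
O - 151*(-14) = 1 - 151*(-14) = 1 + 2114 = 2115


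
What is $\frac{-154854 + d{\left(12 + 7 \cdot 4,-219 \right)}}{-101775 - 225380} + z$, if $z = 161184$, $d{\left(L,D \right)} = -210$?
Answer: $\frac{52732306584}{327155} \approx 1.6118 \cdot 10^{5}$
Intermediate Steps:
$\frac{-154854 + d{\left(12 + 7 \cdot 4,-219 \right)}}{-101775 - 225380} + z = \frac{-154854 - 210}{-101775 - 225380} + 161184 = - \frac{155064}{-327155} + 161184 = \left(-155064\right) \left(- \frac{1}{327155}\right) + 161184 = \frac{155064}{327155} + 161184 = \frac{52732306584}{327155}$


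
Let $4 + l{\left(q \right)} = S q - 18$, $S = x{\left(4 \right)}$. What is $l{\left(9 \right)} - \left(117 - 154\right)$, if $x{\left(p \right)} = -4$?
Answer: $-21$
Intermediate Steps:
$S = -4$
$l{\left(q \right)} = -22 - 4 q$ ($l{\left(q \right)} = -4 - \left(18 + 4 q\right) = -22 - 4 q$)
$l{\left(9 \right)} - \left(117 - 154\right) = \left(-22 - 36\right) - \left(117 - 154\right) = -58 - -37 = -58 + 37 = -21$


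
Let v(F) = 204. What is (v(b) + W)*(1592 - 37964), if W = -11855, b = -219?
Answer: 423770172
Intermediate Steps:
(v(b) + W)*(1592 - 37964) = (204 - 11855)*(1592 - 37964) = -11651*(-36372) = 423770172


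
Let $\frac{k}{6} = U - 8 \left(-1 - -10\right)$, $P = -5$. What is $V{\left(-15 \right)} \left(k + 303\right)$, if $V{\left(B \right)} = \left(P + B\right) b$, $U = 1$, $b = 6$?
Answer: $14760$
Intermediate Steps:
$k = -426$ ($k = 6 \left(1 - 8 \left(-1 - -10\right)\right) = 6 \left(1 - 8 \left(-1 + 10\right)\right) = 6 \left(1 - 72\right) = 6 \left(-71\right) = -426$)
$V{\left(B \right)} = -30 + 6 B$ ($V{\left(B \right)} = \left(-5 + B\right) 6 = -30 + 6 B$)
$V{\left(-15 \right)} \left(k + 303\right) = \left(-30 + 6 \left(-15\right)\right) \left(-426 + 303\right) = \left(-30 - 90\right) \left(-123\right) = \left(-120\right) \left(-123\right) = 14760$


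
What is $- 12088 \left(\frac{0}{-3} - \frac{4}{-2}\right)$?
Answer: $-24176$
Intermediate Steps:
$- 12088 \left(\frac{0}{-3} - \frac{4}{-2}\right) = - 12088 \left(0 \left(- \frac{1}{3}\right) - -2\right) = - 12088 \left(0 + 2\right) = \left(-12088\right) 2 = -24176$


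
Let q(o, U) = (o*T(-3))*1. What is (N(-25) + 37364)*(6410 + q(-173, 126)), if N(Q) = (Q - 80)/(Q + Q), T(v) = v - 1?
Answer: 1326870211/5 ≈ 2.6537e+8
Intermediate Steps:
T(v) = -1 + v
N(Q) = (-80 + Q)/(2*Q) (N(Q) = (-80 + Q)/((2*Q)) = (-80 + Q)*(1/(2*Q)) = (-80 + Q)/(2*Q))
q(o, U) = -4*o (q(o, U) = (o*(-1 - 3))*1 = (o*(-4))*1 = -4*o*1 = -4*o)
(N(-25) + 37364)*(6410 + q(-173, 126)) = ((1/2)*(-80 - 25)/(-25) + 37364)*(6410 - 4*(-173)) = ((1/2)*(-1/25)*(-105) + 37364)*(6410 + 692) = (21/10 + 37364)*7102 = (373661/10)*7102 = 1326870211/5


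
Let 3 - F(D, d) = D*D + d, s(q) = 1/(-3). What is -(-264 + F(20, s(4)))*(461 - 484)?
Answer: -45586/3 ≈ -15195.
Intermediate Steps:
s(q) = -⅓
F(D, d) = 3 - d - D² (F(D, d) = 3 - (D*D + d) = 3 - (D² + d) = 3 - (d + D²) = 3 + (-d - D²) = 3 - d - D²)
-(-264 + F(20, s(4)))*(461 - 484) = -(-264 + (3 - 1*(-⅓) - 1*20²))*(461 - 484) = -(-264 + (3 + ⅓ - 1*400))*(-23) = -(-264 + (3 + ⅓ - 400))*(-23) = -(-264 - 1190/3)*(-23) = -(-1982)*(-23)/3 = -1*45586/3 = -45586/3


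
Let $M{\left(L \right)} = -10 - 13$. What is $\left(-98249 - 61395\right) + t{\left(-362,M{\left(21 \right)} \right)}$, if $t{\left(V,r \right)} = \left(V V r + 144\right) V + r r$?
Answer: $1090861101$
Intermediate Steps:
$M{\left(L \right)} = -23$ ($M{\left(L \right)} = -10 - 13 = -23$)
$t{\left(V,r \right)} = r^{2} + V \left(144 + r V^{2}\right)$ ($t{\left(V,r \right)} = \left(V^{2} r + 144\right) V + r^{2} = \left(r V^{2} + 144\right) V + r^{2} = \left(144 + r V^{2}\right) V + r^{2} = V \left(144 + r V^{2}\right) + r^{2} = r^{2} + V \left(144 + r V^{2}\right)$)
$\left(-98249 - 61395\right) + t{\left(-362,M{\left(21 \right)} \right)} = \left(-98249 - 61395\right) + \left(\left(-23\right)^{2} + 144 \left(-362\right) - 23 \left(-362\right)^{3}\right) = -159644 - -1091020745 = -159644 + \left(529 - 52128 + 1091072344\right) = -159644 + 1091020745 = 1090861101$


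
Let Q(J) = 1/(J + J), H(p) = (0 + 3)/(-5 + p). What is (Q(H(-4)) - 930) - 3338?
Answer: -8539/2 ≈ -4269.5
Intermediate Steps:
H(p) = 3/(-5 + p)
Q(J) = 1/(2*J)
(Q(H(-4)) - 930) - 3338 = (1/(2*((3/(-5 - 4)))) - 930) - 3338 = (1/(2*((3/(-9)))) - 930) - 3338 = (1/(2*((3*(-⅑)))) - 930) - 3338 = (1/(2*(-⅓)) - 930) - 3338 = ((½)*(-3) - 930) - 3338 = (-3/2 - 930) - 3338 = -1863/2 - 3338 = -8539/2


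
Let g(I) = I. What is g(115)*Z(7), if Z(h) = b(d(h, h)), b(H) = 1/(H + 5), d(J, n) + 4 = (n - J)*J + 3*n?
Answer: 115/22 ≈ 5.2273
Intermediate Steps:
d(J, n) = -4 + 3*n + J*(n - J) (d(J, n) = -4 + ((n - J)*J + 3*n) = -4 + (J*(n - J) + 3*n) = -4 + (3*n + J*(n - J)) = -4 + 3*n + J*(n - J))
b(H) = 1/(5 + H)
Z(h) = 1/(1 + 3*h) (Z(h) = 1/(5 + (-4 - h² + 3*h + h*h)) = 1/(5 + (-4 - h² + 3*h + h²)) = 1/(5 + (-4 + 3*h)) = 1/(1 + 3*h))
g(115)*Z(7) = 115/(1 + 3*7) = 115/(1 + 21) = 115/22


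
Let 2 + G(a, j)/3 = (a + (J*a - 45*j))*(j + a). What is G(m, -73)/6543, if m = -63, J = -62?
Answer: -969410/2181 ≈ -444.48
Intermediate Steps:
G(a, j) = -6 + 3*(a + j)*(-61*a - 45*j) (G(a, j) = -6 + 3*((a + (-62*a - 45*j))*(j + a)) = -6 + 3*((-61*a - 45*j)*(a + j)) = -6 + 3*((a + j)*(-61*a - 45*j)) = -6 + 3*(a + j)*(-61*a - 45*j))
G(m, -73)/6543 = (-6 - 183*(-63)² - 135*(-73)² - 318*(-63)*(-73))/6543 = (-6 - 183*3969 - 135*5329 - 1462482)*(1/6543) = (-6 - 726327 - 719415 - 1462482)*(1/6543) = -2908230*1/6543 = -969410/2181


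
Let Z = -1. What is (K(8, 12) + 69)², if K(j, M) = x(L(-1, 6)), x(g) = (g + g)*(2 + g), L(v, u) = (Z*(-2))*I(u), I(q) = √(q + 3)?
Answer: 27225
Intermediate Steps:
I(q) = √(3 + q)
L(v, u) = 2*√(3 + u) (L(v, u) = (-1*(-2))*√(3 + u) = 2*√(3 + u))
x(g) = 2*g*(2 + g) (x(g) = (2*g)*(2 + g) = 2*g*(2 + g))
K(j, M) = 96 (K(j, M) = 2*(2*√(3 + 6))*(2 + 2*√(3 + 6)) = 2*(2*√9)*(2 + 2*√9) = 2*(2*3)*(2 + 2*3) = 2*6*(2 + 6) = 2*6*8 = 96)
(K(8, 12) + 69)² = (96 + 69)² = 165² = 27225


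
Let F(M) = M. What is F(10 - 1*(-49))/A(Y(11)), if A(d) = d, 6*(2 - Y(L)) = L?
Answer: 354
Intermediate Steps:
Y(L) = 2 - L/6
F(10 - 1*(-49))/A(Y(11)) = (10 - 1*(-49))/(2 - 1/6*11) = (10 + 49)/(2 - 11/6) = 59/(1/6) = 59*6 = 354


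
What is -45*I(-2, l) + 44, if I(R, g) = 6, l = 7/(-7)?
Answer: -226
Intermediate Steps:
l = -1 (l = 7*(-⅐) = -1)
-45*I(-2, l) + 44 = -45*6 + 44 = -270 + 44 = -226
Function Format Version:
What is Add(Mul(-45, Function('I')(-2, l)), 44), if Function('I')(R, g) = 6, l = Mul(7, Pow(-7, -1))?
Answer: -226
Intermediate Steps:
l = -1 (l = Mul(7, Rational(-1, 7)) = -1)
Add(Mul(-45, Function('I')(-2, l)), 44) = Add(Mul(-45, 6), 44) = Add(-270, 44) = -226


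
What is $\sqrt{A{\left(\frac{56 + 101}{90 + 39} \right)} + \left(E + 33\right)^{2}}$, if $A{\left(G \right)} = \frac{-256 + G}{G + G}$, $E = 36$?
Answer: $\frac{\sqrt{459095318}}{314} \approx 68.237$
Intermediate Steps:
$A{\left(G \right)} = \frac{-256 + G}{2 G}$
$\sqrt{A{\left(\frac{56 + 101}{90 + 39} \right)} + \left(E + 33\right)^{2}} = \sqrt{\frac{-256 + \frac{56 + 101}{90 + 39}}{2 \frac{56 + 101}{90 + 39}} + \left(36 + 33\right)^{2}} = \sqrt{\frac{-256 + \frac{157}{129}}{2 \cdot \frac{157}{129}} + 69^{2}} = \sqrt{\frac{-256 + 157 \cdot \frac{1}{129}}{2 \cdot 157 \cdot \frac{1}{129}} + 4761} = \sqrt{\frac{-256 + \frac{157}{129}}{2 \cdot \frac{157}{129}} + 4761} = \sqrt{\frac{1}{2} \cdot \frac{129}{157} \left(- \frac{32867}{129}\right) + 4761} = \sqrt{- \frac{32867}{314} + 4761} = \sqrt{\frac{1462087}{314}} = \frac{\sqrt{459095318}}{314}$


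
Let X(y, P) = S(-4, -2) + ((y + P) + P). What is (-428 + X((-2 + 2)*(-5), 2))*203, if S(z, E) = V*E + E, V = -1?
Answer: -86072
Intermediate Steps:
S(z, E) = 0 (S(z, E) = -E + E = 0)
X(y, P) = y + 2*P (X(y, P) = 0 + ((y + P) + P) = 0 + ((P + y) + P) = 0 + (y + 2*P) = y + 2*P)
(-428 + X((-2 + 2)*(-5), 2))*203 = (-428 + ((-2 + 2)*(-5) + 2*2))*203 = (-428 + (0*(-5) + 4))*203 = (-428 + (0 + 4))*203 = (-428 + 4)*203 = -424*203 = -86072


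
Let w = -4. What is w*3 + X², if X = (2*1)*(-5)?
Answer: 88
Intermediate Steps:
X = -10 (X = 2*(-5) = -10)
w*3 + X² = -4*3 + (-10)² = -12 + 100 = 88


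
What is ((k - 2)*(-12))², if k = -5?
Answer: 7056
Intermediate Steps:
((k - 2)*(-12))² = ((-5 - 2)*(-12))² = (-7*(-12))² = 84² = 7056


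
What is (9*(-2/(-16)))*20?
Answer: 45/2 ≈ 22.500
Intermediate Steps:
(9*(-2/(-16)))*20 = (9*(-2*(-1/16)))*20 = (9*(⅛))*20 = (9/8)*20 = 45/2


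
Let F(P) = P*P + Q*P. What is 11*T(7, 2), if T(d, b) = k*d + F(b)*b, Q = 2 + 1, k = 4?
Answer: 528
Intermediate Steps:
Q = 3
F(P) = P² + 3*P (F(P) = P*P + 3*P = P² + 3*P)
T(d, b) = 4*d + b²*(3 + b) (T(d, b) = 4*d + (b*(3 + b))*b = 4*d + b²*(3 + b))
11*T(7, 2) = 11*(4*7 + 2²*(3 + 2)) = 11*(28 + 4*5) = 11*(28 + 20) = 11*48 = 528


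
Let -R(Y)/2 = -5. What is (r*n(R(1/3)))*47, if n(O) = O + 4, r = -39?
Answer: -25662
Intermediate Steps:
R(Y) = 10 (R(Y) = -2*(-5) = 10)
n(O) = 4 + O
(r*n(R(1/3)))*47 = -39*(4 + 10)*47 = -39*14*47 = -546*47 = -25662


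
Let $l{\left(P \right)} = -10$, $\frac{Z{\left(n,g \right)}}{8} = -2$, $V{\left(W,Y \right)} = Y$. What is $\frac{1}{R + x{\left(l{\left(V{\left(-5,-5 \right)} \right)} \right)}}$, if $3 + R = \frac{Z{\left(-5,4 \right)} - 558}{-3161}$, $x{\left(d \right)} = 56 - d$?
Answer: $\frac{3161}{199717} \approx 0.015827$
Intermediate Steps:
$Z{\left(n,g \right)} = -16$ ($Z{\left(n,g \right)} = 8 \left(-2\right) = -16$)
$R = - \frac{8909}{3161}$ ($R = -3 + \frac{-16 - 558}{-3161} = -3 + \left(-16 - 558\right) \left(- \frac{1}{3161}\right) = -3 - - \frac{574}{3161} = -3 + \frac{574}{3161} = - \frac{8909}{3161} \approx -2.8184$)
$\frac{1}{R + x{\left(l{\left(V{\left(-5,-5 \right)} \right)} \right)}} = \frac{1}{- \frac{8909}{3161} + \left(56 - -10\right)} = \frac{1}{- \frac{8909}{3161} + \left(56 + 10\right)} = \frac{1}{- \frac{8909}{3161} + 66} = \frac{1}{\frac{199717}{3161}} = \frac{3161}{199717}$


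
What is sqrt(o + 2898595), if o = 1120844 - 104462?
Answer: sqrt(3914977) ≈ 1978.6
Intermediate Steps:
o = 1016382
sqrt(o + 2898595) = sqrt(1016382 + 2898595) = sqrt(3914977)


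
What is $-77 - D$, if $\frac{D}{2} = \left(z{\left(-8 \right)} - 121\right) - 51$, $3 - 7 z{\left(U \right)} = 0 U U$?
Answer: $\frac{1863}{7} \approx 266.14$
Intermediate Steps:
$z{\left(U \right)} = \frac{3}{7}$ ($z{\left(U \right)} = \frac{3}{7} - \frac{0 U U}{7} = \frac{3}{7} - \frac{0 U}{7} = \frac{3}{7} - 0 = \frac{3}{7} + 0 = \frac{3}{7}$)
$D = - \frac{2402}{7}$ ($D = 2 \left(\left(\frac{3}{7} - 121\right) - 51\right) = 2 \left(- \frac{844}{7} - 51\right) = 2 \left(- \frac{1201}{7}\right) = - \frac{2402}{7} \approx -343.14$)
$-77 - D = -77 - - \frac{2402}{7} = -77 + \frac{2402}{7} = \frac{1863}{7}$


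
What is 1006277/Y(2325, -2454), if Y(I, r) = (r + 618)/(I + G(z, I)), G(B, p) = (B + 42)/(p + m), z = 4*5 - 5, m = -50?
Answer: -443552813722/348075 ≈ -1.2743e+6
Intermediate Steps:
z = 15 (z = 20 - 5 = 15)
G(B, p) = (42 + B)/(-50 + p) (G(B, p) = (B + 42)/(p - 50) = (42 + B)/(-50 + p))
Y(I, r) = (618 + r)/(I + 57/(-50 + I)) (Y(I, r) = (r + 618)/(I + (42 + 15)/(-50 + I)) = (618 + r)/(I + 57/(-50 + I)))
1006277/Y(2325, -2454) = 1006277/(((-50 + 2325)*(618 - 2454)/(57 + 2325*(-50 + 2325)))) = 1006277/((2275*(-1836)/(57 + 2325*2275))) = 1006277/((2275*(-1836)/(57 + 5289375))) = 1006277/((2275*(-1836)/5289432)) = 1006277/(((1/5289432)*2275*(-1836))) = 1006277/(-348075/440786) = 1006277*(-440786/348075) = -443552813722/348075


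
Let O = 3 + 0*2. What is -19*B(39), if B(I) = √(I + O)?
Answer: -19*√42 ≈ -123.13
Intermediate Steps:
O = 3 (O = 3 + 0 = 3)
B(I) = √(3 + I) (B(I) = √(I + 3) = √(3 + I))
-19*B(39) = -19*√(3 + 39) = -19*√42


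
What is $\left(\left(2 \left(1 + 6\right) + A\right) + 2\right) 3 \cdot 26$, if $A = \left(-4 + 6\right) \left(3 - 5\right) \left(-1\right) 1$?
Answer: $1560$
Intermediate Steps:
$A = 4$ ($A = 2 \left(-2\right) \left(-1\right) 1 = \left(-4\right) \left(-1\right) 1 = 4 \cdot 1 = 4$)
$\left(\left(2 \left(1 + 6\right) + A\right) + 2\right) 3 \cdot 26 = \left(\left(2 \left(1 + 6\right) + 4\right) + 2\right) 3 \cdot 26 = \left(\left(2 \cdot 7 + 4\right) + 2\right) 3 \cdot 26 = \left(\left(14 + 4\right) + 2\right) 3 \cdot 26 = \left(18 + 2\right) 3 \cdot 26 = 20 \cdot 3 \cdot 26 = 60 \cdot 26 = 1560$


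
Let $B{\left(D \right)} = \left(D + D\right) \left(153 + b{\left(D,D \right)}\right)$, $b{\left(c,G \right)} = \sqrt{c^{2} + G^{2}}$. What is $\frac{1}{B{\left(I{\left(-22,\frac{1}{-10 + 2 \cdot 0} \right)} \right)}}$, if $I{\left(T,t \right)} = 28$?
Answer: $\frac{153}{1223096} - \frac{\sqrt{2}}{43682} \approx 9.2717 \cdot 10^{-5}$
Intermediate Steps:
$b{\left(c,G \right)} = \sqrt{G^{2} + c^{2}}$
$B{\left(D \right)} = 2 D \left(153 + \sqrt{2} \sqrt{D^{2}}\right)$ ($B{\left(D \right)} = \left(D + D\right) \left(153 + \sqrt{D^{2} + D^{2}}\right) = 2 D \left(153 + \sqrt{2 D^{2}}\right) = 2 D \left(153 + \sqrt{2} \sqrt{D^{2}}\right)$)
$\frac{1}{B{\left(I{\left(-22,\frac{1}{-10 + 2 \cdot 0} \right)} \right)}} = \frac{1}{2 \cdot 28 \left(153 + \sqrt{2} \sqrt{28^{2}}\right)} = \frac{1}{2 \cdot 28 \left(153 + \sqrt{2} \sqrt{784}\right)} = \frac{1}{2 \cdot 28 \left(153 + \sqrt{2} \cdot 28\right)} = \frac{1}{2 \cdot 28 \left(153 + 28 \sqrt{2}\right)} = \frac{1}{8568 + 1568 \sqrt{2}}$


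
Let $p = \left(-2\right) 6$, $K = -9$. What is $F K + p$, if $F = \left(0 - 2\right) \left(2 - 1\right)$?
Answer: $6$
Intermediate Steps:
$F = -2$ ($F = \left(-2\right) 1 = -2$)
$p = -12$
$F K + p = \left(-2\right) \left(-9\right) - 12 = 18 - 12 = 6$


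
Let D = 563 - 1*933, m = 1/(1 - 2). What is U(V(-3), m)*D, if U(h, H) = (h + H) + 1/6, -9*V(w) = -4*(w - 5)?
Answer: 14615/9 ≈ 1623.9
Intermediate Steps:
V(w) = -20/9 + 4*w/9 (V(w) = -(-4)*(w - 5)/9 = -(-4)*(-5 + w)/9 = -(20 - 4*w)/9 = -20/9 + 4*w/9)
m = -1 (m = 1/(-1) = -1)
D = -370 (D = 563 - 933 = -370)
U(h, H) = 1/6 + H + h (U(h, H) = (H + h) + 1/6 = 1/6 + H + h)
U(V(-3), m)*D = (1/6 - 1 + (-20/9 + (4/9)*(-3)))*(-370) = (1/6 - 1 + (-20/9 - 4/3))*(-370) = (1/6 - 1 - 32/9)*(-370) = -79/18*(-370) = 14615/9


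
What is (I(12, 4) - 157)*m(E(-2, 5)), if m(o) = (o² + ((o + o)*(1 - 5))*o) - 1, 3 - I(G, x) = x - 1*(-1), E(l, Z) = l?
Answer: 4611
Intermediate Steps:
I(G, x) = 2 - x (I(G, x) = 3 - (x - 1*(-1)) = 3 - (x + 1) = 3 - (1 + x) = 3 + (-1 - x) = 2 - x)
m(o) = -1 - 7*o² (m(o) = (o² + ((2*o)*(-4))*o) - 1 = (o² + (-8*o)*o) - 1 = (o² - 8*o²) - 1 = -7*o² - 1 = -1 - 7*o²)
(I(12, 4) - 157)*m(E(-2, 5)) = ((2 - 1*4) - 157)*(-1 - 7*(-2)²) = ((2 - 4) - 157)*(-1 - 7*4) = (-2 - 157)*(-1 - 28) = -159*(-29) = 4611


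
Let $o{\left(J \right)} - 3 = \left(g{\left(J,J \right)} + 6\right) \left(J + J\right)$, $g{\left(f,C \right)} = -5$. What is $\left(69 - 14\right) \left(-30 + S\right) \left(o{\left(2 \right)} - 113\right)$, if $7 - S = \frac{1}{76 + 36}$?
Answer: $\frac{7511955}{56} \approx 1.3414 \cdot 10^{5}$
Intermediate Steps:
$o{\left(J \right)} = 3 + 2 J$ ($o{\left(J \right)} = 3 + \left(-5 + 6\right) \left(J + J\right) = 3 + 1 \cdot 2 J = 3 + 2 J$)
$S = \frac{783}{112}$ ($S = 7 - \frac{1}{76 + 36} = 7 - \frac{1}{112} = \frac{783}{112} \approx 6.9911$)
$\left(69 - 14\right) \left(-30 + S\right) \left(o{\left(2 \right)} - 113\right) = \left(69 - 14\right) \left(-30 + \frac{783}{112}\right) \left(\left(3 + 2 \cdot 2\right) - 113\right) = 55 \left(- \frac{2577}{112}\right) \left(\left(3 + 4\right) - 113\right) = - \frac{141735 \left(7 - 113\right)}{112} = \left(- \frac{141735}{112}\right) \left(-106\right) = \frac{7511955}{56}$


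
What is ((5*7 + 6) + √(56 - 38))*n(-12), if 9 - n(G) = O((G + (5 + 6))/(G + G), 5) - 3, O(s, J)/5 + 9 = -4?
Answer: 3157 + 231*√2 ≈ 3483.7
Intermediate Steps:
O(s, J) = -65 (O(s, J) = -45 + 5*(-4) = -45 - 20 = -65)
n(G) = 77 (n(G) = 9 - (-65 - 3) = 9 - 1*(-68) = 9 + 68 = 77)
((5*7 + 6) + √(56 - 38))*n(-12) = ((5*7 + 6) + √(56 - 38))*77 = ((35 + 6) + √18)*77 = (41 + 3*√2)*77 = 3157 + 231*√2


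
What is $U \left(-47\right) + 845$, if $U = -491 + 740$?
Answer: $-10858$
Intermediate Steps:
$U = 249$
$U \left(-47\right) + 845 = 249 \left(-47\right) + 845 = -11703 + 845 = -10858$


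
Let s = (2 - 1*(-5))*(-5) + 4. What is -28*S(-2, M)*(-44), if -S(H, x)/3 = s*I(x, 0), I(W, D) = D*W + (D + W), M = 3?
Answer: 343728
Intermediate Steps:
s = -31 (s = (2 + 5)*(-5) + 4 = 7*(-5) + 4 = -35 + 4 = -31)
I(W, D) = D + W + D*W
S(H, x) = 93*x (S(H, x) = -(-93)*(0 + x + 0*x) = -(-93)*(0 + x + 0) = -(-93)*x = 93*x)
-28*S(-2, M)*(-44) = -2604*3*(-44) = -28*279*(-44) = -7812*(-44) = 343728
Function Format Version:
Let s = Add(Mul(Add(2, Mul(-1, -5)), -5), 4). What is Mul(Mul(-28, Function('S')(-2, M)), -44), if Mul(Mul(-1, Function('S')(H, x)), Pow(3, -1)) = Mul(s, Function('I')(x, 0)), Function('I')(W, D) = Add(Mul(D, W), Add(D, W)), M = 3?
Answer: 343728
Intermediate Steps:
s = -31 (s = Add(Mul(Add(2, 5), -5), 4) = Add(Mul(7, -5), 4) = Add(-35, 4) = -31)
Function('I')(W, D) = Add(D, W, Mul(D, W))
Function('S')(H, x) = Mul(93, x) (Function('S')(H, x) = Mul(-3, Mul(-31, Add(0, x, Mul(0, x)))) = Mul(-3, Mul(-31, Add(0, x, 0))) = Mul(-3, Mul(-31, x)) = Mul(93, x))
Mul(Mul(-28, Function('S')(-2, M)), -44) = Mul(Mul(-28, Mul(93, 3)), -44) = Mul(Mul(-28, 279), -44) = Mul(-7812, -44) = 343728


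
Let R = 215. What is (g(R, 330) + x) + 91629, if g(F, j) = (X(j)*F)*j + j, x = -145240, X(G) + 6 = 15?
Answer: 585269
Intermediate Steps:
X(G) = 9 (X(G) = -6 + 15 = 9)
g(F, j) = j + 9*F*j (g(F, j) = (9*F)*j + j = 9*F*j + j = j + 9*F*j)
(g(R, 330) + x) + 91629 = (330*(1 + 9*215) - 145240) + 91629 = (330*(1 + 1935) - 145240) + 91629 = (330*1936 - 145240) + 91629 = (638880 - 145240) + 91629 = 493640 + 91629 = 585269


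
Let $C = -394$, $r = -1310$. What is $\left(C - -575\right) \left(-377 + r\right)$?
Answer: $-305347$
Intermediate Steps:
$\left(C - -575\right) \left(-377 + r\right) = \left(-394 - -575\right) \left(-377 - 1310\right) = \left(-394 + 575\right) \left(-1687\right) = 181 \left(-1687\right) = -305347$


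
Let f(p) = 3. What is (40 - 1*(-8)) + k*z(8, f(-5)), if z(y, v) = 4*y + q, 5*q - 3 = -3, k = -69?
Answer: -2160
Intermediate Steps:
q = 0 (q = 3/5 + (1/5)*(-3) = 3/5 - 3/5 = 0)
z(y, v) = 4*y (z(y, v) = 4*y + 0 = 4*y)
(40 - 1*(-8)) + k*z(8, f(-5)) = (40 - 1*(-8)) - 276*8 = (40 + 8) - 69*32 = 48 - 2208 = -2160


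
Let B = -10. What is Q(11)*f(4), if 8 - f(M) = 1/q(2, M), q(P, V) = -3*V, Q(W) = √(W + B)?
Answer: 97/12 ≈ 8.0833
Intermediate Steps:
Q(W) = √(-10 + W) (Q(W) = √(W - 10) = √(-10 + W))
f(M) = 8 + 1/(3*M) (f(M) = 8 - 1/((-3*M)) = 8 - (-1)/(3*M) = 8 + 1/(3*M))
Q(11)*f(4) = √(-10 + 11)*(8 + (⅓)/4) = √1*(8 + (⅓)*(¼)) = 1*(8 + 1/12) = 1*(97/12) = 97/12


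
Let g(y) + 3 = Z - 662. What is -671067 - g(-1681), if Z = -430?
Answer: -669972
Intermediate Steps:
g(y) = -1095 (g(y) = -3 + (-430 - 662) = -3 - 1092 = -1095)
-671067 - g(-1681) = -671067 - 1*(-1095) = -671067 + 1095 = -669972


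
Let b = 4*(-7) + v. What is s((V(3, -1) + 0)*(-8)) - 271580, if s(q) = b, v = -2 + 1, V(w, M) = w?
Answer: -271609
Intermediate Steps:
v = -1
b = -29 (b = 4*(-7) - 1 = -28 - 1 = -29)
s(q) = -29
s((V(3, -1) + 0)*(-8)) - 271580 = -29 - 271580 = -271609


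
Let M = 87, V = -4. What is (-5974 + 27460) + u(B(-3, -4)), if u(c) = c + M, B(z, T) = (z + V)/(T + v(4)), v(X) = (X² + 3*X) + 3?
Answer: 582464/27 ≈ 21573.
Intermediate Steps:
v(X) = 3 + X² + 3*X
B(z, T) = (-4 + z)/(31 + T) (B(z, T) = (z - 4)/(T + (3 + 4² + 3*4)) = (-4 + z)/(T + (3 + 16 + 12)) = (-4 + z)/(T + 31) = (-4 + z)/(31 + T))
u(c) = 87 + c (u(c) = c + 87 = 87 + c)
(-5974 + 27460) + u(B(-3, -4)) = (-5974 + 27460) + (87 + (-4 - 3)/(31 - 4)) = 21486 + (87 - 7/27) = 21486 + 2342/27 = 582464/27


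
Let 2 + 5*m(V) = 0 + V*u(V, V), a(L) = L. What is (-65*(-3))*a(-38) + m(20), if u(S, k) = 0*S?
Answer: -37052/5 ≈ -7410.4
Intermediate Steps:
u(S, k) = 0
m(V) = -2/5 (m(V) = -2/5 + (0 + V*0)/5 = -2/5 + (0 + 0)/5 = -2/5 + (1/5)*0 = -2/5 + 0 = -2/5)
(-65*(-3))*a(-38) + m(20) = -65*(-3)*(-38) - 2/5 = 195*(-38) - 2/5 = -7410 - 2/5 = -37052/5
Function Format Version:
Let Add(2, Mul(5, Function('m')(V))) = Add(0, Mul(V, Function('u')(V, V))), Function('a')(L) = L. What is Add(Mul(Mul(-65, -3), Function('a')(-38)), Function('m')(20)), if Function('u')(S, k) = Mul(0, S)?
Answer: Rational(-37052, 5) ≈ -7410.4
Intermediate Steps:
Function('u')(S, k) = 0
Function('m')(V) = Rational(-2, 5) (Function('m')(V) = Add(Rational(-2, 5), Mul(Rational(1, 5), Add(0, Mul(V, 0)))) = Add(Rational(-2, 5), Mul(Rational(1, 5), Add(0, 0))) = Add(Rational(-2, 5), Mul(Rational(1, 5), 0)) = Add(Rational(-2, 5), 0) = Rational(-2, 5))
Add(Mul(Mul(-65, -3), Function('a')(-38)), Function('m')(20)) = Add(Mul(Mul(-65, -3), -38), Rational(-2, 5)) = Add(Mul(195, -38), Rational(-2, 5)) = Add(-7410, Rational(-2, 5)) = Rational(-37052, 5)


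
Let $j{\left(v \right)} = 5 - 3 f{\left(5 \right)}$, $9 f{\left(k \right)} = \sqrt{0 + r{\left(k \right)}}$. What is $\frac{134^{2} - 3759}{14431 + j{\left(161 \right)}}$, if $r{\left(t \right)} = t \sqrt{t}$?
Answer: $\frac{3459570788233104192}{3517811079730442371} + \frac{1064775 \sqrt[4]{5}}{3517811079730442371} + \frac{9222655140 \sqrt{5}}{3517811079730442371} + \frac{79882949760624 \cdot 5^{\frac{3}{4}}}{3517811079730442371} \approx 0.98352$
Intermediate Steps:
$r{\left(t \right)} = t^{\frac{3}{2}}$
$f{\left(k \right)} = \frac{\sqrt{k^{\frac{3}{2}}}}{9}$ ($f{\left(k \right)} = \frac{\sqrt{0 + k^{\frac{3}{2}}}}{9} = \frac{\sqrt{k^{\frac{3}{2}}}}{9}$)
$j{\left(v \right)} = 5 - \frac{5^{\frac{3}{4}}}{3}$ ($j{\left(v \right)} = 5 - 3 \frac{\sqrt{5^{\frac{3}{2}}}}{9} = 5 - 3 \frac{\sqrt{5 \sqrt{5}}}{9} = 5 - 3 \frac{5^{\frac{3}{4}}}{9} = 5 - \frac{5^{\frac{3}{4}}}{3}$)
$\frac{134^{2} - 3759}{14431 + j{\left(161 \right)}} = \frac{134^{2} - 3759}{14431 + \left(5 - \frac{5^{\frac{3}{4}}}{3}\right)} = \frac{17956 - 3759}{14436 - \frac{5^{\frac{3}{4}}}{3}} = \frac{14197}{14436 - \frac{5^{\frac{3}{4}}}{3}}$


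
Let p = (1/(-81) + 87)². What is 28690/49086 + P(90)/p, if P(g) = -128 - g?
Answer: 338534865103/609232312494 ≈ 0.55567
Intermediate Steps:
p = 49646116/6561 (p = (-1/81 + 87)² = (7046/81)² = 49646116/6561 ≈ 7566.9)
28690/49086 + P(90)/p = 28690/49086 + (-128 - 1*90)/(49646116/6561) = 28690*(1/49086) + (-128 - 90)*(6561/49646116) = 14345/24543 - 218*6561/49646116 = 14345/24543 - 715149/24823058 = 338534865103/609232312494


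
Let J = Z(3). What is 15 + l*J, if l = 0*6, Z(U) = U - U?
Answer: 15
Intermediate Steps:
Z(U) = 0
J = 0
l = 0
15 + l*J = 15 + 0*0 = 15 + 0 = 15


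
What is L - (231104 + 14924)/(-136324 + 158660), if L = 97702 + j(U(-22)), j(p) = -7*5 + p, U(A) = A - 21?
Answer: 545070909/5584 ≈ 97613.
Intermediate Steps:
U(A) = -21 + A
j(p) = -35 + p
L = 97624 (L = 97702 + (-35 + (-21 - 22)) = 97702 + (-35 - 43) = 97702 - 78 = 97624)
L - (231104 + 14924)/(-136324 + 158660) = 97624 - (231104 + 14924)/(-136324 + 158660) = 97624 - 246028/22336 = 97624 - 1*61507/5584 = 97624 - 61507/5584 = 545070909/5584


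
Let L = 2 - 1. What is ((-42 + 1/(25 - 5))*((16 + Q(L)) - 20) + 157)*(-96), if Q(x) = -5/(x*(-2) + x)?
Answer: -55224/5 ≈ -11045.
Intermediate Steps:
L = 1
Q(x) = 5/x (Q(x) = -5/(-2*x + x) = -5*(-1/x) = -(-5)/x = 5/x)
((-42 + 1/(25 - 5))*((16 + Q(L)) - 20) + 157)*(-96) = ((-42 + 1/(25 - 5))*((16 + 5/1) - 20) + 157)*(-96) = ((-42 + 1/20)*((16 + 5*1) - 20) + 157)*(-96) = ((-42 + 1/20)*((16 + 5) - 20) + 157)*(-96) = (-839*(21 - 20)/20 + 157)*(-96) = (-839/20*1 + 157)*(-96) = (-839/20 + 157)*(-96) = (2301/20)*(-96) = -55224/5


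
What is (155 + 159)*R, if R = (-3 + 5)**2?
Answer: 1256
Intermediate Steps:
R = 4 (R = 2**2 = 4)
(155 + 159)*R = (155 + 159)*4 = 314*4 = 1256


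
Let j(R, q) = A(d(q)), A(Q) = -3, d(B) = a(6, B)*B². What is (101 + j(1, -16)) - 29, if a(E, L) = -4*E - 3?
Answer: 69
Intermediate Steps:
a(E, L) = -3 - 4*E
d(B) = -27*B² (d(B) = (-3 - 4*6)*B² = (-3 - 24)*B² = -27*B²)
j(R, q) = -3
(101 + j(1, -16)) - 29 = (101 - 3) - 29 = 98 - 29 = 69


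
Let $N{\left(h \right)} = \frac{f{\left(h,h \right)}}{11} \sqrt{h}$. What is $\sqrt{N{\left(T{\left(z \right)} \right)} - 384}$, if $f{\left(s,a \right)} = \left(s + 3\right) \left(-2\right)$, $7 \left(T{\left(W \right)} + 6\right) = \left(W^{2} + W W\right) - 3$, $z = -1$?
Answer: $\frac{2 \sqrt{-4704 + i \sqrt{301}}}{7} \approx 0.036137 + 19.596 i$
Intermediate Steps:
$T{\left(W \right)} = - \frac{45}{7} + \frac{2 W^{2}}{7}$ ($T{\left(W \right)} = -6 + \frac{\left(W^{2} + W W\right) - 3}{7} = -6 + \frac{\left(W^{2} + W^{2}\right) - 3}{7} = -6 + \frac{2 W^{2} - 3}{7} = -6 + \frac{-3 + 2 W^{2}}{7} = -6 + \left(- \frac{3}{7} + \frac{2 W^{2}}{7}\right) = - \frac{45}{7} + \frac{2 W^{2}}{7}$)
$f{\left(s,a \right)} = -6 - 2 s$ ($f{\left(s,a \right)} = \left(3 + s\right) \left(-2\right) = -6 - 2 s$)
$N{\left(h \right)} = \sqrt{h} \left(- \frac{6}{11} - \frac{2 h}{11}\right)$ ($N{\left(h \right)} = \frac{-6 - 2 h}{11} \sqrt{h} = \left(-6 - 2 h\right) \frac{1}{11} \sqrt{h} = \left(- \frac{6}{11} - \frac{2 h}{11}\right) \sqrt{h} = \sqrt{h} \left(- \frac{6}{11} - \frac{2 h}{11}\right)$)
$\sqrt{N{\left(T{\left(z \right)} \right)} - 384} = \sqrt{\frac{2 \sqrt{- \frac{45}{7} + \frac{2 \left(-1\right)^{2}}{7}} \left(-3 - \left(- \frac{45}{7} + \frac{2 \left(-1\right)^{2}}{7}\right)\right)}{11} - 384} = \sqrt{\frac{2 \sqrt{- \frac{45}{7} + \frac{2}{7} \cdot 1} \left(-3 - \left(- \frac{45}{7} + \frac{2}{7} \cdot 1\right)\right)}{11} - 384} = \sqrt{\frac{2 \sqrt{- \frac{45}{7} + \frac{2}{7}} \left(-3 - \left(- \frac{45}{7} + \frac{2}{7}\right)\right)}{11} - 384} = \sqrt{\frac{2 \sqrt{- \frac{43}{7}} \left(-3 - - \frac{43}{7}\right)}{11} - 384} = \sqrt{\frac{2 \frac{i \sqrt{301}}{7} \left(-3 + \frac{43}{7}\right)}{11} - 384} = \sqrt{\frac{2}{11} \frac{i \sqrt{301}}{7} \cdot \frac{22}{7} - 384} = \sqrt{\frac{4 i \sqrt{301}}{49} - 384} = \sqrt{-384 + \frac{4 i \sqrt{301}}{49}}$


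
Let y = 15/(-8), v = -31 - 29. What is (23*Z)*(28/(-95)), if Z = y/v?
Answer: -161/760 ≈ -0.21184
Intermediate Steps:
v = -60
y = -15/8 (y = 15*(-1/8) = -15/8 ≈ -1.8750)
Z = 1/32 (Z = -15/8/(-60) = -15/8*(-1/60) = 1/32 ≈ 0.031250)
(23*Z)*(28/(-95)) = (23*(1/32))*(28/(-95)) = 23*(28*(-1/95))/32 = (23/32)*(-28/95) = -161/760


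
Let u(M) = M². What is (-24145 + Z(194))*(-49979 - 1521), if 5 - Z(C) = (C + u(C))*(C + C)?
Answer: 757162270000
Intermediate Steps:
Z(C) = 5 - 2*C*(C + C²) (Z(C) = 5 - (C + C²)*(C + C) = 5 - (C + C²)*2*C = 5 - 2*C*(C + C²))
(-24145 + Z(194))*(-49979 - 1521) = (-24145 + (5 - 2*194² - 2*194³))*(-49979 - 1521) = (-24145 + (5 - 2*37636 - 2*7301384))*(-51500) = (-24145 + (5 - 75272 - 14602768))*(-51500) = (-24145 - 14678035)*(-51500) = -14702180*(-51500) = 757162270000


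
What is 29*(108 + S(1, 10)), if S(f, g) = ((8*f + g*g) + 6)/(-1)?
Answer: -174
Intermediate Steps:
S(f, g) = -6 - g² - 8*f (S(f, g) = ((8*f + g²) + 6)*(-1) = ((g² + 8*f) + 6)*(-1) = (6 + g² + 8*f)*(-1) = -6 - g² - 8*f)
29*(108 + S(1, 10)) = 29*(108 + (-6 - 1*10² - 8*1)) = 29*(108 + (-6 - 1*100 - 8)) = 29*(108 + (-6 - 100 - 8)) = 29*(108 - 114) = 29*(-6) = -174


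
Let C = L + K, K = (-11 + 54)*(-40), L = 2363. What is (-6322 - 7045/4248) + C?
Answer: -24131437/4248 ≈ -5680.7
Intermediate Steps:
K = -1720 (K = 43*(-40) = -1720)
C = 643 (C = 2363 - 1720 = 643)
(-6322 - 7045/4248) + C = (-6322 - 7045/4248) + 643 = -26862901/4248 + 643 = -24131437/4248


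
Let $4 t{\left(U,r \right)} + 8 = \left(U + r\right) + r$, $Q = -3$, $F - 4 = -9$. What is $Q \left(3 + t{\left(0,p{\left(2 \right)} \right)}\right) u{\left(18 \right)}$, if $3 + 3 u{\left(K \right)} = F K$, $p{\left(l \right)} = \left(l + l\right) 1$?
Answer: $279$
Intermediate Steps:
$F = -5$ ($F = 4 - 9 = -5$)
$p{\left(l \right)} = 2 l$ ($p{\left(l \right)} = 2 l 1 = 2 l$)
$t{\left(U,r \right)} = -2 + \frac{r}{2} + \frac{U}{4}$ ($t{\left(U,r \right)} = -2 + \frac{\left(U + r\right) + r}{4} = -2 + \frac{U + 2 r}{4} = -2 + \left(\frac{r}{2} + \frac{U}{4}\right) = -2 + \frac{r}{2} + \frac{U}{4}$)
$u{\left(K \right)} = -1 - \frac{5 K}{3}$ ($u{\left(K \right)} = -1 + \frac{\left(-5\right) K}{3} = -1 - \frac{5 K}{3}$)
$Q \left(3 + t{\left(0,p{\left(2 \right)} \right)}\right) u{\left(18 \right)} = - 3 \left(3 + \left(-2 + \frac{2 \cdot 2}{2} + \frac{1}{4} \cdot 0\right)\right) \left(-1 - 30\right) = - 3 \left(3 + \left(-2 + \frac{1}{2} \cdot 4 + 0\right)\right) \left(-1 - 30\right) = - 3 \left(3 + \left(-2 + 2 + 0\right)\right) \left(-31\right) = - 3 \left(3 + 0\right) \left(-31\right) = \left(-3\right) 3 \left(-31\right) = \left(-9\right) \left(-31\right) = 279$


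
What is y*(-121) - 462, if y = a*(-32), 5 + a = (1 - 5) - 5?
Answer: -54670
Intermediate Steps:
a = -14 (a = -5 + ((1 - 5) - 5) = -5 + (-4 - 5) = -5 - 9 = -14)
y = 448 (y = -14*(-32) = 448)
y*(-121) - 462 = 448*(-121) - 462 = -54208 - 462 = -54670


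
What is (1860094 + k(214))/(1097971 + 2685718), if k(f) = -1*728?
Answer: 1859366/3783689 ≈ 0.49142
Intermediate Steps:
k(f) = -728
(1860094 + k(214))/(1097971 + 2685718) = (1860094 - 728)/(1097971 + 2685718) = 1859366/3783689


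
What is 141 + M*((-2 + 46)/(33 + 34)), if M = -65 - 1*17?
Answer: 5839/67 ≈ 87.149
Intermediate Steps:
M = -82 (M = -65 - 17 = -82)
141 + M*((-2 + 46)/(33 + 34)) = 141 - 82*(-2 + 46)/(33 + 34) = 141 - 3608/67 = 5839/67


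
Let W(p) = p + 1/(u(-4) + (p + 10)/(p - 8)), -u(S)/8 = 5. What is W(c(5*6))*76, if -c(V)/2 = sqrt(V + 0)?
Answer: -2584/1227 - 310764*sqrt(30)/2045 ≈ -834.44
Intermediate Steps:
u(S) = -40 (u(S) = -8*5 = -40)
c(V) = -2*sqrt(V) (c(V) = -2*sqrt(V + 0) = -2*sqrt(V))
W(p) = p + 1/(-40 + (10 + p)/(-8 + p)) (W(p) = p + 1/(-40 + (p + 10)/(p - 8)) = p + 1/(-40 + (10 + p)/(-8 + p)))
W(c(5*6))*76 = ((-8 - 39*(-2*sqrt(30))**2 + 331*(-2*sqrt(30)))/(3*(110 - (-26)*sqrt(5*6))))*76 = ((-8 - 39*(-2*sqrt(30))**2 + 331*(-2*sqrt(30)))/(3*(110 - (-26)*sqrt(30))))*76 = ((-8 - 39*120 - 662*sqrt(30))/(3*(110 + 26*sqrt(30))))*76 = ((-8 - 4680 - 662*sqrt(30))/(3*(110 + 26*sqrt(30))))*76 = ((-4688 - 662*sqrt(30))/(3*(110 + 26*sqrt(30))))*76 = 76*(-4688 - 662*sqrt(30))/(3*(110 + 26*sqrt(30)))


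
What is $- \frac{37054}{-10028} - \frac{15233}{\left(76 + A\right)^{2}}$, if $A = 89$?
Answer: $\frac{428019313}{136506150} \approx 3.1355$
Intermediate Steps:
$- \frac{37054}{-10028} - \frac{15233}{\left(76 + A\right)^{2}} = - \frac{37054}{-10028} - \frac{15233}{\left(76 + 89\right)^{2}} = \left(-37054\right) \left(- \frac{1}{10028}\right) - \frac{15233}{165^{2}} = \frac{18527}{5014} - \frac{15233}{27225} = \frac{428019313}{136506150}$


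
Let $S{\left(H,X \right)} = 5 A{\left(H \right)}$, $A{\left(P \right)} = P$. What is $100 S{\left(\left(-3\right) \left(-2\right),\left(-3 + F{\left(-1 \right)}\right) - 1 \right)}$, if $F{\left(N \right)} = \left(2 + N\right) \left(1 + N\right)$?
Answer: $3000$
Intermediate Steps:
$F{\left(N \right)} = \left(1 + N\right) \left(2 + N\right)$
$S{\left(H,X \right)} = 5 H$
$100 S{\left(\left(-3\right) \left(-2\right),\left(-3 + F{\left(-1 \right)}\right) - 1 \right)} = 100 \cdot 5 \left(\left(-3\right) \left(-2\right)\right) = 100 \cdot 5 \cdot 6 = 100 \cdot 30 = 3000$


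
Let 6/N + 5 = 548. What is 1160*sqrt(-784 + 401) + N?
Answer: 2/181 + 1160*I*sqrt(383) ≈ 0.01105 + 22702.0*I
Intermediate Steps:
N = 2/181 (N = 6/(-5 + 548) = 6/543 = 6*(1/543) = 2/181 ≈ 0.011050)
1160*sqrt(-784 + 401) + N = 1160*sqrt(-784 + 401) + 2/181 = 1160*sqrt(-383) + 2/181 = 1160*(I*sqrt(383)) + 2/181 = 1160*I*sqrt(383) + 2/181 = 2/181 + 1160*I*sqrt(383)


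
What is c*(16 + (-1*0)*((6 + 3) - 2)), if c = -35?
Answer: -560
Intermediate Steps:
c*(16 + (-1*0)*((6 + 3) - 2)) = -35*(16 + (-1*0)*((6 + 3) - 2)) = -35*(16 + 0*(9 - 2)) = -35*(16 + 0*7) = -35*(16 + 0) = -35*16 = -560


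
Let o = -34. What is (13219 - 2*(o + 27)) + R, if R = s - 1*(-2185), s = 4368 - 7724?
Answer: 12062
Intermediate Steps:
s = -3356
R = -1171 (R = -3356 - 1*(-2185) = -3356 + 2185 = -1171)
(13219 - 2*(o + 27)) + R = (13219 - 2*(-34 + 27)) - 1171 = (13219 - 2*(-7)) - 1171 = (13219 + 14) - 1171 = 13233 - 1171 = 12062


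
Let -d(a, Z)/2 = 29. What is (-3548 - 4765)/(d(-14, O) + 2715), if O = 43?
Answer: -8313/2657 ≈ -3.1287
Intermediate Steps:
d(a, Z) = -58 (d(a, Z) = -2*29 = -58)
(-3548 - 4765)/(d(-14, O) + 2715) = (-3548 - 4765)/(-58 + 2715) = -8313/2657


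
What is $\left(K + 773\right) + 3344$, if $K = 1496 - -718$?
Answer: $6331$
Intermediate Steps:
$K = 2214$ ($K = 1496 + 718 = 2214$)
$\left(K + 773\right) + 3344 = \left(2214 + 773\right) + 3344 = 2987 + 3344 = 6331$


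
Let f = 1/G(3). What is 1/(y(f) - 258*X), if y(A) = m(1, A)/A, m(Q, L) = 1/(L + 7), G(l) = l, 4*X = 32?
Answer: -22/45399 ≈ -0.00048459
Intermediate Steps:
X = 8 (X = (¼)*32 = 8)
m(Q, L) = 1/(7 + L)
f = ⅓ (f = 1/3 = ⅓ ≈ 0.33333)
y(A) = 1/(A*(7 + A)) (y(A) = 1/((7 + A)*A) = 1/(A*(7 + A)))
1/(y(f) - 258*X) = 1/(1/((⅓)*(7 + ⅓)) - 258*8) = 1/(3/(22/3) - 2064) = 1/(3*(3/22) - 2064) = 1/(9/22 - 2064) = 1/(-45399/22) = -22/45399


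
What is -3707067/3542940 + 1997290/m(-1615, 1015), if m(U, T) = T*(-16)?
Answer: -59470678339/479477880 ≈ -124.03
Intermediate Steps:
m(U, T) = -16*T
-3707067/3542940 + 1997290/m(-1615, 1015) = -3707067/3542940 + 1997290/((-16*1015)) = -3707067*1/3542940 + 1997290/(-16240) = -1235689/1180980 + 1997290*(-1/16240) = -1235689/1180980 - 199729/1624 = -59470678339/479477880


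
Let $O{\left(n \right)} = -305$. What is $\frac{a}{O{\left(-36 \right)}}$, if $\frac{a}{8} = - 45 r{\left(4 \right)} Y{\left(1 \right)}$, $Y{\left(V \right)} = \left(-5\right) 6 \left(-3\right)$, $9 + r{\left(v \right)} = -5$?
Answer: $- \frac{90720}{61} \approx -1487.2$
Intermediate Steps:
$r{\left(v \right)} = -14$ ($r{\left(v \right)} = -9 - 5 = -14$)
$Y{\left(V \right)} = 90$ ($Y{\left(V \right)} = \left(-30\right) \left(-3\right) = 90$)
$a = 453600$ ($a = 8 \left(-45\right) \left(-14\right) 90 = 8 \cdot 630 \cdot 90 = 8 \cdot 56700 = 453600$)
$\frac{a}{O{\left(-36 \right)}} = \frac{453600}{-305} = 453600 \left(- \frac{1}{305}\right) = - \frac{90720}{61}$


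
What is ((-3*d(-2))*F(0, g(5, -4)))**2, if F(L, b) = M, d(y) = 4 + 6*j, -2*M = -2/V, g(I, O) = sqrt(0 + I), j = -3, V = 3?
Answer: 196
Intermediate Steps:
g(I, O) = sqrt(I)
M = 1/3 (M = -(-1)/3 = -1/2*(-2/3) = 1/3 ≈ 0.33333)
d(y) = -14 (d(y) = 4 + 6*(-3) = 4 - 18 = -14)
F(L, b) = 1/3
((-3*d(-2))*F(0, g(5, -4)))**2 = (-3*(-14)*(1/3))**2 = (42*(1/3))**2 = 14**2 = 196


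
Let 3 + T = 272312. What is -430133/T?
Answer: -430133/272309 ≈ -1.5796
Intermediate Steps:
T = 272309 (T = -3 + 272312 = 272309)
-430133/T = -430133/272309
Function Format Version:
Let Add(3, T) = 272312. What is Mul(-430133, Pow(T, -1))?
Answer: Rational(-430133, 272309) ≈ -1.5796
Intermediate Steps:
T = 272309 (T = Add(-3, 272312) = 272309)
Mul(-430133, Pow(T, -1)) = Mul(-430133, Pow(272309, -1)) = Mul(-430133, Rational(1, 272309)) = Rational(-430133, 272309)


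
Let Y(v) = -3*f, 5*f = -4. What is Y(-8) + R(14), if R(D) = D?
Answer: 82/5 ≈ 16.400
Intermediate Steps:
f = -⅘ (f = (⅕)*(-4) = -⅘ ≈ -0.80000)
Y(v) = 12/5 (Y(v) = -3*(-⅘) = 12/5)
Y(-8) + R(14) = 12/5 + 14 = 82/5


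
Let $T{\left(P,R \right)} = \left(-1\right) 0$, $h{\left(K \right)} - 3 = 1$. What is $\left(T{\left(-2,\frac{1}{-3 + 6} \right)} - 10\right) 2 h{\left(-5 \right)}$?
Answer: $-80$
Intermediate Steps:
$h{\left(K \right)} = 4$ ($h{\left(K \right)} = 3 + 1 = 4$)
$T{\left(P,R \right)} = 0$
$\left(T{\left(-2,\frac{1}{-3 + 6} \right)} - 10\right) 2 h{\left(-5 \right)} = \left(0 - 10\right) 2 \cdot 4 = \left(-10\right) 8 = -80$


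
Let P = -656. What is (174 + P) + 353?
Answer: -129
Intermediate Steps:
(174 + P) + 353 = (174 - 656) + 353 = -482 + 353 = -129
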